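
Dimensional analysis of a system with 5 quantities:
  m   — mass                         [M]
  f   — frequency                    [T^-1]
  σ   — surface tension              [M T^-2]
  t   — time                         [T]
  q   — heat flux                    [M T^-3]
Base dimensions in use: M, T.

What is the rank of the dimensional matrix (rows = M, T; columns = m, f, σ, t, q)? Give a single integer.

Dimensional matrix (M×T by m×f×σ×t×q):
  M: [ 1  0  1  0  1]
  T: [ 0 -1 -2  1 -3]
Echelon form has 2 nonzero rows (pivots: m,f)

2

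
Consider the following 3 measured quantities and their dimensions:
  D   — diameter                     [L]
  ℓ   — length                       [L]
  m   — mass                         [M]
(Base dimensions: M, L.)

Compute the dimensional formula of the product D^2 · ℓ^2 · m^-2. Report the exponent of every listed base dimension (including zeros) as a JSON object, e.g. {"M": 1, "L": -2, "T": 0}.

Dimensional matrix (M×L by D×ℓ×m):
  M: [ 0  0  1]
  L: [ 1  1  0]
  [M]: (2)·0+(2)·0+(-2)·1 = -2
  [L]: (2)·1+(2)·1+(-2)·0 = 4
⇒ M^-2 L^4

{"M": -2, "L": 4}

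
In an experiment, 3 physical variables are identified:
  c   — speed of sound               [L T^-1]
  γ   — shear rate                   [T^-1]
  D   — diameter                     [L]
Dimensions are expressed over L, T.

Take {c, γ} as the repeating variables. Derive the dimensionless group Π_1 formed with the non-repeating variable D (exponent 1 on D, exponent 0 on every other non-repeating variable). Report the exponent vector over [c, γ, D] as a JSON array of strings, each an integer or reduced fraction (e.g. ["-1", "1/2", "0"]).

Dimensional matrix (L×T by c×γ×D):
  L: [ 1  0  1]
  T: [-1 -1  0]
Echelon form has 2 nonzero rows (pivots: c,γ)
Repeat: c,γ; free: D
RREF:
  r0: [   1    0    1]
  r1: [   0    1   -1]
Fix exponent of D at 1; solve each RREF row for its pivot's exponent:
  r0: exp(c) + (1)·1 = 0 ⇒ exp(c) = -1
  r1: exp(γ) + (-1)·1 = 0 ⇒ exp(γ) = 1
Π_1 = c^-1 · γ · D

["-1", "1", "1"]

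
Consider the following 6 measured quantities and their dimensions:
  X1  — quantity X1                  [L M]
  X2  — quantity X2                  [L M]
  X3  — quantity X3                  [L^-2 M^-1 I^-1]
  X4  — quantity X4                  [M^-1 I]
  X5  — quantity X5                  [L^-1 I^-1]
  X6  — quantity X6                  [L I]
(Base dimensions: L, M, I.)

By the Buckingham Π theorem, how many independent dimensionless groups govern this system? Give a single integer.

4

Write exponents as rows L,M,I / cols X1,X2,X3,X4,X5,X6:
  L: [ 1  1 -2  0 -1  1]
  M: [ 1  1 -1 -1  0  0]
  I: [ 0  0 -1  1 -1  1]
Row reduction gives pivot columns X1,X3; rank = 2
n=6, r=2 ⇒ 4 dimensionless groups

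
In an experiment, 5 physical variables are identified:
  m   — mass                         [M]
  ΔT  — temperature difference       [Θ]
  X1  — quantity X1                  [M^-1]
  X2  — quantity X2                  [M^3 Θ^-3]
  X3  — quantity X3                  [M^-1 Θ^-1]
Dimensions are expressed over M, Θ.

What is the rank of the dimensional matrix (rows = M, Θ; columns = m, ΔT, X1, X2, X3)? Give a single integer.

Write exponents as rows M,Θ / cols m,ΔT,X1,X2,X3:
  M: [ 1  0 -1  3 -1]
  Θ: [ 0  1  0 -3 -1]
Echelon form has 2 nonzero rows (pivots: m,ΔT)

2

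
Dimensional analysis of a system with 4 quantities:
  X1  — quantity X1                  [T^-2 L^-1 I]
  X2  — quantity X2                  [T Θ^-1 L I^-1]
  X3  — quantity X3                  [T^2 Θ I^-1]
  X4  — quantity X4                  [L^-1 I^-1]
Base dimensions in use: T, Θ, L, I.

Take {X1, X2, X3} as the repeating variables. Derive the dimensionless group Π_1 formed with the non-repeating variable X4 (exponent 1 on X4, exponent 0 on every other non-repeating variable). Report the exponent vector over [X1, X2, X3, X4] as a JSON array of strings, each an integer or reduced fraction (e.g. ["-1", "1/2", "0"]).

Write exponents as rows T,Θ,L,I / cols X1,X2,X3,X4:
  T: [-2  1  2  0]
  Θ: [ 0 -1  1  0]
  L: [-1  1  0 -1]
  I: [ 1 -1 -1 -1]
Row reduction gives pivot columns X1,X2,X3; rank = 3
Repeat: X1,X2,X3; free: X4
RREF:
  r0: [   1    0    0    3]
  r1: [   0    1    0    2]
  r2: [   0    0    1    2]
  r3: [   0    0    0    0]
Fix exponent of X4 at 1; solve each RREF row for its pivot's exponent:
  r0: exp(X1) + (3)·1 = 0 ⇒ exp(X1) = -3
  r1: exp(X2) + (2)·1 = 0 ⇒ exp(X2) = -2
  r2: exp(X3) + (2)·1 = 0 ⇒ exp(X3) = -2
Π_1 = X1^-3 · X2^-2 · X3^-2 · X4

["-3", "-2", "-2", "1"]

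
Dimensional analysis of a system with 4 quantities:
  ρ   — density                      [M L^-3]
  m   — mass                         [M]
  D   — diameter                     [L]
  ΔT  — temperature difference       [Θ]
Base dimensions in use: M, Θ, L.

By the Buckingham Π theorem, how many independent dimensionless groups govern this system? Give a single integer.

Write exponents as rows M,Θ,L / cols ρ,m,D,ΔT:
  M: [ 1  1  0  0]
  Θ: [ 0  0  0  1]
  L: [-3  0  1  0]
RREF → pivots at {ρ,m,ΔT} ⇒ r = 3
Π count = n − r = 4 − 3 = 1

1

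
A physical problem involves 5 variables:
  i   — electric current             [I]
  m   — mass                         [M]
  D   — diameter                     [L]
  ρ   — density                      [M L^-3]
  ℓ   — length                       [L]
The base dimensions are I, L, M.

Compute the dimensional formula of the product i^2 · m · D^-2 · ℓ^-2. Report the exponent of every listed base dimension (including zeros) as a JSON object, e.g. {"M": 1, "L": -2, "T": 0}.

{"I": 2, "L": -4, "M": 1}

Write exponents as rows I,L,M / cols i,m,D,ρ,ℓ:
  I: [ 1  0  0  0  0]
  L: [ 0  0  1 -3  1]
  M: [ 0  1  0  1  0]
  [I]: (2)·1+(1)·0+(-2)·0+(-2)·0 = 2
  [L]: (2)·0+(1)·0+(-2)·1+(-2)·1 = -4
  [M]: (2)·0+(1)·1+(-2)·0+(-2)·0 = 1
⇒ I^2 L^-4 M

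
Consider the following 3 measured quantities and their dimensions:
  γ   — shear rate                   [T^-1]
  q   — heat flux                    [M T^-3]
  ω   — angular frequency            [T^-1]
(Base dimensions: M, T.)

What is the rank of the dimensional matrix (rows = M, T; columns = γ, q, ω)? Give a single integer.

2

Write exponents as rows M,T / cols γ,q,ω:
  M: [ 0  1  0]
  T: [-1 -3 -1]
Row reduction gives pivot columns γ,q; rank = 2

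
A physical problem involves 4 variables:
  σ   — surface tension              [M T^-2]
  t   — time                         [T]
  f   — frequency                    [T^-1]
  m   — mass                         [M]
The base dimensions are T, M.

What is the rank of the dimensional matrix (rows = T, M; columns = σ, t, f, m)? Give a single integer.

Exponent matrix [T,M] × [σ,t,f,m]:
  T: [-2  1 -1  0]
  M: [ 1  0  0  1]
Echelon form has 2 nonzero rows (pivots: σ,t)

2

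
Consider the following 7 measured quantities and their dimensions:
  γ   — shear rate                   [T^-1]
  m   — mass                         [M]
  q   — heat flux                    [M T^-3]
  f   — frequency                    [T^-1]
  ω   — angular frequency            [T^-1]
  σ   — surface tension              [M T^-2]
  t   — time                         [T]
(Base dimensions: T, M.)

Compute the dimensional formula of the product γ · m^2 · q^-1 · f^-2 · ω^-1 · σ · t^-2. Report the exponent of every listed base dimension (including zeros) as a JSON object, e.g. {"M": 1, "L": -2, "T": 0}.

Exponent matrix [T,M] × [γ,m,q,f,ω,σ,t]:
  T: [-1  0 -3 -1 -1 -2  1]
  M: [ 0  1  1  0  0  1  0]
  [T]: (1)·-1+(2)·0+(-1)·-3+(-2)·-1+(-1)·-1+(1)·-2+(-2)·1 = 1
  [M]: (1)·0+(2)·1+(-1)·1+(-2)·0+(-1)·0+(1)·1+(-2)·0 = 2
⇒ T M^2

{"T": 1, "M": 2}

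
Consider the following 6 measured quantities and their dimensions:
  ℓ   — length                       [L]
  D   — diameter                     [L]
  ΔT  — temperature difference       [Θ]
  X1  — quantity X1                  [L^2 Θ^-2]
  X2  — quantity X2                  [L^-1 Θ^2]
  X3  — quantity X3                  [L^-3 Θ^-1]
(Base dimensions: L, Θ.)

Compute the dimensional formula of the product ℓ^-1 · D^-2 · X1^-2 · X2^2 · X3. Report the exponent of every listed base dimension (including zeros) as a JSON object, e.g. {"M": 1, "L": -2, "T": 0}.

{"L": -12, "Θ": 7}

Dimensional matrix (L×Θ by ℓ×D×ΔT×X1×X2×X3):
  L: [ 1  1  0  2 -1 -3]
  Θ: [ 0  0  1 -2  2 -1]
  [L]: (-1)·1+(-2)·1+(-2)·2+(2)·-1+(1)·-3 = -12
  [Θ]: (-1)·0+(-2)·0+(-2)·-2+(2)·2+(1)·-1 = 7
⇒ L^-12 Θ^7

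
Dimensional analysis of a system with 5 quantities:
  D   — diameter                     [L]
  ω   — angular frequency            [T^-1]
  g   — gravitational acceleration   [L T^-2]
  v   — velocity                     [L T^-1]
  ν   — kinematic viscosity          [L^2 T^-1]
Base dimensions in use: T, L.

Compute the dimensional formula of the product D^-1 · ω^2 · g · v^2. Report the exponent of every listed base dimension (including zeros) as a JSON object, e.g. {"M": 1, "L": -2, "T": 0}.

{"T": -6, "L": 2}

Exponent matrix [T,L] × [D,ω,g,v,ν]:
  T: [ 0 -1 -2 -1 -1]
  L: [ 1  0  1  1  2]
  [T]: (-1)·0+(2)·-1+(1)·-2+(2)·-1 = -6
  [L]: (-1)·1+(2)·0+(1)·1+(2)·1 = 2
⇒ T^-6 L^2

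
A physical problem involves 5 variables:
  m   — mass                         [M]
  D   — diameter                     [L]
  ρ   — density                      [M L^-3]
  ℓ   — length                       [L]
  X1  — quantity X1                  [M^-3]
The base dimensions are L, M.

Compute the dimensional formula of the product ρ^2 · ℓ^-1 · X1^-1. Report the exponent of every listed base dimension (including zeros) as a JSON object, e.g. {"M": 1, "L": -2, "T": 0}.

{"L": -7, "M": 5}

Dimensional matrix (L×M by m×D×ρ×ℓ×X1):
  L: [ 0  1 -3  1  0]
  M: [ 1  0  1  0 -3]
  [L]: (2)·-3+(-1)·1+(-1)·0 = -7
  [M]: (2)·1+(-1)·0+(-1)·-3 = 5
⇒ L^-7 M^5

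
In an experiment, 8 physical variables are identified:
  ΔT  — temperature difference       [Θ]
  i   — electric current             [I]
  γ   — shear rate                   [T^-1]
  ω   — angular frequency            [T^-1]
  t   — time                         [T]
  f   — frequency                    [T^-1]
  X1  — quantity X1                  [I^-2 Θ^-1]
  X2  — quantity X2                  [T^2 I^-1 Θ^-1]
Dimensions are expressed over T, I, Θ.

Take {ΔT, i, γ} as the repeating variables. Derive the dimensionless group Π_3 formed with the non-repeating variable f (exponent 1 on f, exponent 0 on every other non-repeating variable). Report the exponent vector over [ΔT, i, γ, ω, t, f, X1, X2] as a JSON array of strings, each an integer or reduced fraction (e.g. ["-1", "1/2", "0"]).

["0", "0", "-1", "0", "0", "1", "0", "0"]

Dimensional matrix (T×I×Θ by ΔT×i×γ×ω×t×f×X1×X2):
  T: [ 0  0 -1 -1  1 -1  0  2]
  I: [ 0  1  0  0  0  0 -2 -1]
  Θ: [ 1  0  0  0  0  0 -1 -1]
Echelon form has 3 nonzero rows (pivots: ΔT,i,γ)
Pivot set = {ΔT,i,γ}, free = {ω,t,f,X1,X2}
RREF:
  r0: [   1    0    0    0    0    0   -1   -1]
  r1: [   0    1    0    0    0    0   -2   -1]
  r2: [   0    0    1    1   -1    1    0   -2]
Fix exponent of f at 1, ω at 0, t at 0, X1 at 0, X2 at 0; solve each RREF row for its pivot's exponent:
  r0: exp(ΔT) + (0)·1 = 0 ⇒ exp(ΔT) = 0
  r1: exp(i) + (0)·1 = 0 ⇒ exp(i) = 0
  r2: exp(γ) + (1)·1 = 0 ⇒ exp(γ) = -1
Π_3 = γ^-1 · f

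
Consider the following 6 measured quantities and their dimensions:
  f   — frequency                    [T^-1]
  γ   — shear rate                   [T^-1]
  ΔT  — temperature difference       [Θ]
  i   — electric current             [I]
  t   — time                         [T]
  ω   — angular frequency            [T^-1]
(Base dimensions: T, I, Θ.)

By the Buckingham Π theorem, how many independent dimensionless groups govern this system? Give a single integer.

Dimensional matrix (T×I×Θ by f×γ×ΔT×i×t×ω):
  T: [-1 -1  0  0  1 -1]
  I: [ 0  0  0  1  0  0]
  Θ: [ 0  0  1  0  0  0]
RREF → pivots at {f,ΔT,i} ⇒ r = 3
6 vars − rank 3 = 3 Π groups

3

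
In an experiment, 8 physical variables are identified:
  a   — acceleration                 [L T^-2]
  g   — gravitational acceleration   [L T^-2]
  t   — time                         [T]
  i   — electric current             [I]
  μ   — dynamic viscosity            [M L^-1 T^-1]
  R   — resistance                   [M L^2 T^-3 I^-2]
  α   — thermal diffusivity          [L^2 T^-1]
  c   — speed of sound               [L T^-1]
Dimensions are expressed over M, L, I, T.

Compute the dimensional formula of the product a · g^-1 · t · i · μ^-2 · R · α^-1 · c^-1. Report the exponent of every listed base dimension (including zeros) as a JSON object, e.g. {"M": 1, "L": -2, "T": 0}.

Exponent matrix [M,L,I,T] × [a,g,t,i,μ,R,α,c]:
  M: [ 0  0  0  0  1  1  0  0]
  L: [ 1  1  0  0 -1  2  2  1]
  I: [ 0  0  0  1  0 -2  0  0]
  T: [-2 -2  1  0 -1 -3 -1 -1]
  [M]: (1)·0+(-1)·0+(1)·0+(1)·0+(-2)·1+(1)·1+(-1)·0+(-1)·0 = -1
  [L]: (1)·1+(-1)·1+(1)·0+(1)·0+(-2)·-1+(1)·2+(-1)·2+(-1)·1 = 1
  [I]: (1)·0+(-1)·0+(1)·0+(1)·1+(-2)·0+(1)·-2+(-1)·0+(-1)·0 = -1
  [T]: (1)·-2+(-1)·-2+(1)·1+(1)·0+(-2)·-1+(1)·-3+(-1)·-1+(-1)·-1 = 2
⇒ M^-1 L I^-1 T^2

{"M": -1, "L": 1, "I": -1, "T": 2}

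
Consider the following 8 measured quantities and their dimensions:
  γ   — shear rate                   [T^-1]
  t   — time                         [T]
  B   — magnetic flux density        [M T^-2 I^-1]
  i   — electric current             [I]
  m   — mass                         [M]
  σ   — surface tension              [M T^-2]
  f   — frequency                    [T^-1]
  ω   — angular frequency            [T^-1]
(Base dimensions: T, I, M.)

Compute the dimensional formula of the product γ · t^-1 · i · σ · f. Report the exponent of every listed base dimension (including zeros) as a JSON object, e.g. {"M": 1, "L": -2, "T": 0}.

{"T": -5, "I": 1, "M": 1}

Dimensional matrix (T×I×M by γ×t×B×i×m×σ×f×ω):
  T: [-1  1 -2  0  0 -2 -1 -1]
  I: [ 0  0 -1  1  0  0  0  0]
  M: [ 0  0  1  0  1  1  0  0]
  [T]: (1)·-1+(-1)·1+(1)·0+(1)·-2+(1)·-1 = -5
  [I]: (1)·0+(-1)·0+(1)·1+(1)·0+(1)·0 = 1
  [M]: (1)·0+(-1)·0+(1)·0+(1)·1+(1)·0 = 1
⇒ T^-5 I M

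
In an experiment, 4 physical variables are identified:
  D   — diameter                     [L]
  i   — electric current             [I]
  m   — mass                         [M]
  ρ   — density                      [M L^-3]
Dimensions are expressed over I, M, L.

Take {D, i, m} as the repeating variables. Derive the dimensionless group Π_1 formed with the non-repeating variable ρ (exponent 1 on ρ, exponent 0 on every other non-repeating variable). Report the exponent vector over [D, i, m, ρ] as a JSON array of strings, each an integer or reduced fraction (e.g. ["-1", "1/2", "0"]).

["3", "0", "-1", "1"]

Write exponents as rows I,M,L / cols D,i,m,ρ:
  I: [ 0  1  0  0]
  M: [ 0  0  1  1]
  L: [ 1  0  0 -3]
Echelon form has 3 nonzero rows (pivots: D,i,m)
Repeat: D,i,m; free: ρ
RREF:
  r0: [   1    0    0   -3]
  r1: [   0    1    0    0]
  r2: [   0    0    1    1]
Fix exponent of ρ at 1; solve each RREF row for its pivot's exponent:
  r0: exp(D) + (-3)·1 = 0 ⇒ exp(D) = 3
  r1: exp(i) + (0)·1 = 0 ⇒ exp(i) = 0
  r2: exp(m) + (1)·1 = 0 ⇒ exp(m) = -1
Π_1 = D^3 · m^-1 · ρ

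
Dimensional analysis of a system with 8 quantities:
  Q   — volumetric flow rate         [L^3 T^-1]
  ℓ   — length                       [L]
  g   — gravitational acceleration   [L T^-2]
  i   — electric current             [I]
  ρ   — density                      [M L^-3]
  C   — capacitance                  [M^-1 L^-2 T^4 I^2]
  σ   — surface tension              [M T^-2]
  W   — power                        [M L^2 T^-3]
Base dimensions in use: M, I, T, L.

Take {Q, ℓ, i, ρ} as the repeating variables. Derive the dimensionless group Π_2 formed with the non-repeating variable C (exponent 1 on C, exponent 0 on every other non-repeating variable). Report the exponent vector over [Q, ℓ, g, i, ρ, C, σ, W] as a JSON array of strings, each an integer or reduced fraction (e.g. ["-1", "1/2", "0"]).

["4", "-7", "0", "-2", "1", "1", "0", "0"]

Write exponents as rows M,I,T,L / cols Q,ℓ,g,i,ρ,C,σ,W:
  M: [ 0  0  0  0  1 -1  1  1]
  I: [ 0  0  0  1  0  2  0  0]
  T: [-1  0 -2  0  0  4 -2 -3]
  L: [ 3  1  1  0 -3 -2  0  2]
RREF → pivots at {Q,ℓ,i,ρ} ⇒ r = 4
Pivot set = {Q,ℓ,i,ρ}, free = {g,C,σ,W}
RREF:
  r0: [   1    0    2    0    0   -4    2    3]
  r1: [   0    1   -5    0    0    7   -3   -4]
  r2: [   0    0    0    1    0    2    0    0]
  r3: [   0    0    0    0    1   -1    1    1]
Fix exponent of C at 1, g at 0, σ at 0, W at 0; solve each RREF row for its pivot's exponent:
  r0: exp(Q) + (-4)·1 = 0 ⇒ exp(Q) = 4
  r1: exp(ℓ) + (7)·1 = 0 ⇒ exp(ℓ) = -7
  r2: exp(i) + (2)·1 = 0 ⇒ exp(i) = -2
  r3: exp(ρ) + (-1)·1 = 0 ⇒ exp(ρ) = 1
Π_2 = Q^4 · ℓ^-7 · i^-2 · ρ · C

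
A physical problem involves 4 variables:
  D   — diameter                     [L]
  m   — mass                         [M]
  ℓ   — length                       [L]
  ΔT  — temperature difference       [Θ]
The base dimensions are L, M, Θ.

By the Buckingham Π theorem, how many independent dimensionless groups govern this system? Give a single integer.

1

Write exponents as rows L,M,Θ / cols D,m,ℓ,ΔT:
  L: [ 1  0  1  0]
  M: [ 0  1  0  0]
  Θ: [ 0  0  0  1]
Echelon form has 3 nonzero rows (pivots: D,m,ΔT)
Π count = n − r = 4 − 3 = 1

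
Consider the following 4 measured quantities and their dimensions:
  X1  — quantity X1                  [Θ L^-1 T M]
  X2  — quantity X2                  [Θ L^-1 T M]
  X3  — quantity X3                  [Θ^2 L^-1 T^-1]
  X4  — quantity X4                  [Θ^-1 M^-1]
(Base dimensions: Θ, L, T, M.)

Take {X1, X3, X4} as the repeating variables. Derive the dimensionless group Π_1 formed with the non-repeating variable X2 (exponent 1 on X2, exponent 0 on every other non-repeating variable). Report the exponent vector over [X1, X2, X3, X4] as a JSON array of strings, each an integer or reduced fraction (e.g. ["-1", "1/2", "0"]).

["-1", "1", "0", "0"]

Exponent matrix [Θ,L,T,M] × [X1,X2,X3,X4]:
  Θ: [ 1  1  2 -1]
  L: [-1 -1 -1  0]
  T: [ 1  1 -1  0]
  M: [ 1  1  0 -1]
RREF → pivots at {X1,X3,X4} ⇒ r = 3
Pivot set = {X1,X3,X4}, free = {X2}
RREF:
  r0: [   1    1    0    0]
  r1: [   0    0    1    0]
  r2: [   0    0    0    1]
  r3: [   0    0    0    0]
Fix exponent of X2 at 1; solve each RREF row for its pivot's exponent:
  r0: exp(X1) + (1)·1 = 0 ⇒ exp(X1) = -1
  r1: exp(X3) + (0)·1 = 0 ⇒ exp(X3) = 0
  r2: exp(X4) + (0)·1 = 0 ⇒ exp(X4) = 0
Π_1 = X1^-1 · X2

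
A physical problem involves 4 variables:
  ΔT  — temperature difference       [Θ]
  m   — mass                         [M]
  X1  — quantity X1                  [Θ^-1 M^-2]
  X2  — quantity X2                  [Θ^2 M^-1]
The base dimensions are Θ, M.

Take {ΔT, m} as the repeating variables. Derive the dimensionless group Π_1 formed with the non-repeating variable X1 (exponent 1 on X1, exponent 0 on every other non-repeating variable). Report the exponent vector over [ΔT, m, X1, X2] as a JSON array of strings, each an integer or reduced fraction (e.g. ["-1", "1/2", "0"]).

["1", "2", "1", "0"]

Write exponents as rows Θ,M / cols ΔT,m,X1,X2:
  Θ: [ 1  0 -1  2]
  M: [ 0  1 -2 -1]
RREF → pivots at {ΔT,m} ⇒ r = 2
Repeat: ΔT,m; free: X1,X2
RREF:
  r0: [   1    0   -1    2]
  r1: [   0    1   -2   -1]
Fix exponent of X1 at 1, X2 at 0; solve each RREF row for its pivot's exponent:
  r0: exp(ΔT) + (-1)·1 = 0 ⇒ exp(ΔT) = 1
  r1: exp(m) + (-2)·1 = 0 ⇒ exp(m) = 2
Π_1 = ΔT · m^2 · X1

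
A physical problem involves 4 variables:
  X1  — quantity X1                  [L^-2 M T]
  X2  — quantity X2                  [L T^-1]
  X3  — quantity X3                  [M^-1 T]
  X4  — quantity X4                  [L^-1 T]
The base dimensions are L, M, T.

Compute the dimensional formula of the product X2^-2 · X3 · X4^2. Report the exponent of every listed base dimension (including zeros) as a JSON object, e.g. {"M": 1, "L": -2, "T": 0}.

{"L": -4, "M": -1, "T": 5}

Exponent matrix [L,M,T] × [X1,X2,X3,X4]:
  L: [-2  1  0 -1]
  M: [ 1  0 -1  0]
  T: [ 1 -1  1  1]
  [L]: (-2)·1+(1)·0+(2)·-1 = -4
  [M]: (-2)·0+(1)·-1+(2)·0 = -1
  [T]: (-2)·-1+(1)·1+(2)·1 = 5
⇒ L^-4 M^-1 T^5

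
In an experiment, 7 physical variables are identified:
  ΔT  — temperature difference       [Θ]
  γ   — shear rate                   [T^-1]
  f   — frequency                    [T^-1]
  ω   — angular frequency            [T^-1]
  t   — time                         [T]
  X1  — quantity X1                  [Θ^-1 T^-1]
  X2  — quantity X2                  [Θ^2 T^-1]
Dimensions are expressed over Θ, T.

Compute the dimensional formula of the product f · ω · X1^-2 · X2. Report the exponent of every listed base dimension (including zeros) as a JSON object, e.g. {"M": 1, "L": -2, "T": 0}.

Exponent matrix [Θ,T] × [ΔT,γ,f,ω,t,X1,X2]:
  Θ: [ 1  0  0  0  0 -1  2]
  T: [ 0 -1 -1 -1  1 -1 -1]
  [Θ]: (1)·0+(1)·0+(-2)·-1+(1)·2 = 4
  [T]: (1)·-1+(1)·-1+(-2)·-1+(1)·-1 = -1
⇒ Θ^4 T^-1

{"Θ": 4, "T": -1}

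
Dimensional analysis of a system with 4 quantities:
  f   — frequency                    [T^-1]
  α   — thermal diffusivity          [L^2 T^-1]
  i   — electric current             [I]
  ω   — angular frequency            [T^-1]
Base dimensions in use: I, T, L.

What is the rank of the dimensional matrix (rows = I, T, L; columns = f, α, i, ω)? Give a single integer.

Write exponents as rows I,T,L / cols f,α,i,ω:
  I: [ 0  0  1  0]
  T: [-1 -1  0 -1]
  L: [ 0  2  0  0]
Row reduction gives pivot columns f,α,i; rank = 3

3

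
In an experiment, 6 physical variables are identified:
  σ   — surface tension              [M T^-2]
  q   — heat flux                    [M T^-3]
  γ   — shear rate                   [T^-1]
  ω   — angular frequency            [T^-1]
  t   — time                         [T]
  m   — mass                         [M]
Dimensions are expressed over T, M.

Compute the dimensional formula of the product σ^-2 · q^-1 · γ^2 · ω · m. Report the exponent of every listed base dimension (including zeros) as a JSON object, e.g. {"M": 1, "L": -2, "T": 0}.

{"T": 4, "M": -2}

Exponent matrix [T,M] × [σ,q,γ,ω,t,m]:
  T: [-2 -3 -1 -1  1  0]
  M: [ 1  1  0  0  0  1]
  [T]: (-2)·-2+(-1)·-3+(2)·-1+(1)·-1+(1)·0 = 4
  [M]: (-2)·1+(-1)·1+(2)·0+(1)·0+(1)·1 = -2
⇒ T^4 M^-2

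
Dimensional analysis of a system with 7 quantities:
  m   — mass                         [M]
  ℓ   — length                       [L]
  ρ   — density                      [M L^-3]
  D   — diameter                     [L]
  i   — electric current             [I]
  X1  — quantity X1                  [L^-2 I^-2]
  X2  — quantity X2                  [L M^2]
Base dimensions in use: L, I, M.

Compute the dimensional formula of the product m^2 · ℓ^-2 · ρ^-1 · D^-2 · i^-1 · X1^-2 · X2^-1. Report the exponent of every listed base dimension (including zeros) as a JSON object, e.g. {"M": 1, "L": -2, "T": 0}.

Write exponents as rows L,I,M / cols m,ℓ,ρ,D,i,X1,X2:
  L: [ 0  1 -3  1  0 -2  1]
  I: [ 0  0  0  0  1 -2  0]
  M: [ 1  0  1  0  0  0  2]
  [L]: (2)·0+(-2)·1+(-1)·-3+(-2)·1+(-1)·0+(-2)·-2+(-1)·1 = 2
  [I]: (2)·0+(-2)·0+(-1)·0+(-2)·0+(-1)·1+(-2)·-2+(-1)·0 = 3
  [M]: (2)·1+(-2)·0+(-1)·1+(-2)·0+(-1)·0+(-2)·0+(-1)·2 = -1
⇒ L^2 I^3 M^-1

{"L": 2, "I": 3, "M": -1}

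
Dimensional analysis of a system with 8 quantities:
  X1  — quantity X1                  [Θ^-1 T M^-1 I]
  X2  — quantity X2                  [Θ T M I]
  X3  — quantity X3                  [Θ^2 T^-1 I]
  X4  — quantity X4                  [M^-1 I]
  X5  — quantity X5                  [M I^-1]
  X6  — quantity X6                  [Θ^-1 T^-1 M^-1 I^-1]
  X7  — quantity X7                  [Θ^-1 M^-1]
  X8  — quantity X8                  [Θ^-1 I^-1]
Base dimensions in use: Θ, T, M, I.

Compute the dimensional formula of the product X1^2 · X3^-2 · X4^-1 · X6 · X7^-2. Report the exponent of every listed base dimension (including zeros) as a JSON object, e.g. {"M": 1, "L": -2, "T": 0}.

Exponent matrix [Θ,T,M,I] × [X1,X2,X3,X4,X5,X6,X7,X8]:
  Θ: [-1  1  2  0  0 -1 -1 -1]
  T: [ 1  1 -1  0  0 -1  0  0]
  M: [-1  1  0 -1  1 -1 -1  0]
  I: [ 1  1  1  1 -1 -1  0 -1]
  [Θ]: (2)·-1+(-2)·2+(-1)·0+(1)·-1+(-2)·-1 = -5
  [T]: (2)·1+(-2)·-1+(-1)·0+(1)·-1+(-2)·0 = 3
  [M]: (2)·-1+(-2)·0+(-1)·-1+(1)·-1+(-2)·-1 = 0
  [I]: (2)·1+(-2)·1+(-1)·1+(1)·-1+(-2)·0 = -2
⇒ Θ^-5 T^3 I^-2

{"Θ": -5, "T": 3, "M": 0, "I": -2}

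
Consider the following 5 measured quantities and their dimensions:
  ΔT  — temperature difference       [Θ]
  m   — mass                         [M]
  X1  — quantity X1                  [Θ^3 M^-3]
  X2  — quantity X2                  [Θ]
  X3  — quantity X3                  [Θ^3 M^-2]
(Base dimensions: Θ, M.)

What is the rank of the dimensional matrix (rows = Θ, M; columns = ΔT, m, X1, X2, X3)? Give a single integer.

2

Write exponents as rows Θ,M / cols ΔT,m,X1,X2,X3:
  Θ: [ 1  0  3  1  3]
  M: [ 0  1 -3  0 -2]
RREF → pivots at {ΔT,m} ⇒ r = 2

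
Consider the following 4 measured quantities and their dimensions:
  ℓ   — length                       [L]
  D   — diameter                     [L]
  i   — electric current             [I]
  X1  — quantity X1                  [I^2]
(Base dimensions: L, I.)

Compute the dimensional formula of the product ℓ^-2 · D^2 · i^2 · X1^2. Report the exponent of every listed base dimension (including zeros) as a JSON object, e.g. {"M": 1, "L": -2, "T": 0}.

{"L": 0, "I": 6}

Exponent matrix [L,I] × [ℓ,D,i,X1]:
  L: [ 1  1  0  0]
  I: [ 0  0  1  2]
  [L]: (-2)·1+(2)·1+(2)·0+(2)·0 = 0
  [I]: (-2)·0+(2)·0+(2)·1+(2)·2 = 6
⇒ I^6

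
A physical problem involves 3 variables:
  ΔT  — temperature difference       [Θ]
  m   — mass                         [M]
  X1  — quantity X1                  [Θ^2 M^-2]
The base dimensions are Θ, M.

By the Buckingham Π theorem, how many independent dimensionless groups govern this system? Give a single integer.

1

Dimensional matrix (Θ×M by ΔT×m×X1):
  Θ: [ 1  0  2]
  M: [ 0  1 -2]
Row reduction gives pivot columns ΔT,m; rank = 2
Π count = n − r = 3 − 2 = 1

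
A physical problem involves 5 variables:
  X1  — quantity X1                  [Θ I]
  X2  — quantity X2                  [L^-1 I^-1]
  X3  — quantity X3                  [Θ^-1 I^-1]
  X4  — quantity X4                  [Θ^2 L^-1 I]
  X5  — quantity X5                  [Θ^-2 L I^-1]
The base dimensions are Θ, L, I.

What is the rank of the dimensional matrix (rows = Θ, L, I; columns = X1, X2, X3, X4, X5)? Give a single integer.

2

Exponent matrix [Θ,L,I] × [X1,X2,X3,X4,X5]:
  Θ: [ 1  0 -1  2 -2]
  L: [ 0 -1  0 -1  1]
  I: [ 1 -1 -1  1 -1]
Echelon form has 2 nonzero rows (pivots: X1,X2)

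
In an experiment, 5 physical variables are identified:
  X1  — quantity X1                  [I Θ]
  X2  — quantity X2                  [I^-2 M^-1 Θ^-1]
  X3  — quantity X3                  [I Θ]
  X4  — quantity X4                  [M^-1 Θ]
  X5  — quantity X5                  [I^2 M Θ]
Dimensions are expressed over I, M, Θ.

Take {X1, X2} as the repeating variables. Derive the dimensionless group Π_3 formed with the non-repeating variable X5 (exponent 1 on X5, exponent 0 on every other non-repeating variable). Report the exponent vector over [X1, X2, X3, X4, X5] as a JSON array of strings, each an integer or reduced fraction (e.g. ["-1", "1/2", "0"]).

["0", "1", "0", "0", "1"]

Write exponents as rows I,M,Θ / cols X1,X2,X3,X4,X5:
  I: [ 1 -2  1  0  2]
  M: [ 0 -1  0 -1  1]
  Θ: [ 1 -1  1  1  1]
Echelon form has 2 nonzero rows (pivots: X1,X2)
Pivot set = {X1,X2}, free = {X3,X4,X5}
RREF:
  r0: [   1    0    1    2    0]
  r1: [   0    1    0    1   -1]
  r2: [   0    0    0    0    0]
Fix exponent of X5 at 1, X3 at 0, X4 at 0; solve each RREF row for its pivot's exponent:
  r0: exp(X1) + (0)·1 = 0 ⇒ exp(X1) = 0
  r1: exp(X2) + (-1)·1 = 0 ⇒ exp(X2) = 1
Π_3 = X2 · X5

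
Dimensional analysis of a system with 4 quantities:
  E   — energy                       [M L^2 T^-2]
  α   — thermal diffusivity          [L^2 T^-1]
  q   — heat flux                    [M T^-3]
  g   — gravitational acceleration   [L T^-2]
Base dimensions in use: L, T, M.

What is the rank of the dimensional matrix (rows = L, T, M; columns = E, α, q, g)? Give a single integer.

3

Dimensional matrix (L×T×M by E×α×q×g):
  L: [ 2  2  0  1]
  T: [-2 -1 -3 -2]
  M: [ 1  0  1  0]
Row reduction gives pivot columns E,α,q; rank = 3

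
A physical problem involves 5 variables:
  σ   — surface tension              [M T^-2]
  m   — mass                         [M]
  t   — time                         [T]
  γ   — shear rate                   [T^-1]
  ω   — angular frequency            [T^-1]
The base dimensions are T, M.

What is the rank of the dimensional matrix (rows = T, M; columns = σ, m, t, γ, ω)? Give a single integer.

2

Exponent matrix [T,M] × [σ,m,t,γ,ω]:
  T: [-2  0  1 -1 -1]
  M: [ 1  1  0  0  0]
Row reduction gives pivot columns σ,m; rank = 2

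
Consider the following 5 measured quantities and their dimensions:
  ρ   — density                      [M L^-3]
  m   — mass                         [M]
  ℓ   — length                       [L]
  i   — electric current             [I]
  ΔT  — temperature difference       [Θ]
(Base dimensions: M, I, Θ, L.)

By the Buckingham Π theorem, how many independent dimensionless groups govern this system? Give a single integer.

Write exponents as rows M,I,Θ,L / cols ρ,m,ℓ,i,ΔT:
  M: [ 1  1  0  0  0]
  I: [ 0  0  0  1  0]
  Θ: [ 0  0  0  0  1]
  L: [-3  0  1  0  0]
Row reduction gives pivot columns ρ,m,i,ΔT; rank = 4
5 vars − rank 4 = 1 Π group

1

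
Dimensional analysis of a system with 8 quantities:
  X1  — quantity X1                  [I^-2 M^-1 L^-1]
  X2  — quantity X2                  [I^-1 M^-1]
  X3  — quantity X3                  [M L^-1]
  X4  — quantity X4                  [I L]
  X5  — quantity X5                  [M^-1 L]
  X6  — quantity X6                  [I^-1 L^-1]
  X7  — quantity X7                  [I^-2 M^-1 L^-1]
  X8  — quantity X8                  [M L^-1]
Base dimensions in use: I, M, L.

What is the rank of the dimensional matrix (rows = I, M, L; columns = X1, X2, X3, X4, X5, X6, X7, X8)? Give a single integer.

Write exponents as rows I,M,L / cols X1,X2,X3,X4,X5,X6,X7,X8:
  I: [-2 -1  0  1  0 -1 -2  0]
  M: [-1 -1  1  0 -1  0 -1  1]
  L: [-1  0 -1  1  1 -1 -1 -1]
Echelon form has 2 nonzero rows (pivots: X1,X2)

2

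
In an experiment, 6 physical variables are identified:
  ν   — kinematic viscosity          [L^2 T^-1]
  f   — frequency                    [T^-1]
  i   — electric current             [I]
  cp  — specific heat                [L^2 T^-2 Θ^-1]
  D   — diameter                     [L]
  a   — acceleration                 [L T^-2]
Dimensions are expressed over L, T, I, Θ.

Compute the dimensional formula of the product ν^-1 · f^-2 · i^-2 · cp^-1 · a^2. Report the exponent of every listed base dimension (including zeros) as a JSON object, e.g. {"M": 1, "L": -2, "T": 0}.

Exponent matrix [L,T,I,Θ] × [ν,f,i,cp,D,a]:
  L: [ 2  0  0  2  1  1]
  T: [-1 -1  0 -2  0 -2]
  I: [ 0  0  1  0  0  0]
  Θ: [ 0  0  0 -1  0  0]
  [L]: (-1)·2+(-2)·0+(-2)·0+(-1)·2+(2)·1 = -2
  [T]: (-1)·-1+(-2)·-1+(-2)·0+(-1)·-2+(2)·-2 = 1
  [I]: (-1)·0+(-2)·0+(-2)·1+(-1)·0+(2)·0 = -2
  [Θ]: (-1)·0+(-2)·0+(-2)·0+(-1)·-1+(2)·0 = 1
⇒ L^-2 T I^-2 Θ

{"L": -2, "T": 1, "I": -2, "Θ": 1}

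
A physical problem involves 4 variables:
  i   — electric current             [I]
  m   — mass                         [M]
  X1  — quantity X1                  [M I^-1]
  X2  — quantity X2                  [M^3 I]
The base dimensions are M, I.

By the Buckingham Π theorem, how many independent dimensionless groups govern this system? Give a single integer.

2

Write exponents as rows M,I / cols i,m,X1,X2:
  M: [ 0  1  1  3]
  I: [ 1  0 -1  1]
RREF → pivots at {i,m} ⇒ r = 2
4 vars − rank 2 = 2 Π groups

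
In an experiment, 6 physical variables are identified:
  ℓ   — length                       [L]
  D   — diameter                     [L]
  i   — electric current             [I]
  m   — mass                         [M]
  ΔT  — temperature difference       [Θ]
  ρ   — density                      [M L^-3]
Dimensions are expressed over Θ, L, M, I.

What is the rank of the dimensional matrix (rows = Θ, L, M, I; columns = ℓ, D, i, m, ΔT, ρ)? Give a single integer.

4

Write exponents as rows Θ,L,M,I / cols ℓ,D,i,m,ΔT,ρ:
  Θ: [ 0  0  0  0  1  0]
  L: [ 1  1  0  0  0 -3]
  M: [ 0  0  0  1  0  1]
  I: [ 0  0  1  0  0  0]
Echelon form has 4 nonzero rows (pivots: ℓ,i,m,ΔT)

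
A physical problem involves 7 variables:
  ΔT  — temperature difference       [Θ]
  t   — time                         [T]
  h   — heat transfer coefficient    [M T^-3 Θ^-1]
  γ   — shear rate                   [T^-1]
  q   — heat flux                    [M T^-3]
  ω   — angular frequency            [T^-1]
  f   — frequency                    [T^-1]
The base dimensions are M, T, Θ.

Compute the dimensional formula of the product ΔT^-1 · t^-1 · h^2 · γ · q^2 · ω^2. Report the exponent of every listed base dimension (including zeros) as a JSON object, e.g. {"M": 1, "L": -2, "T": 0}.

Exponent matrix [M,T,Θ] × [ΔT,t,h,γ,q,ω,f]:
  M: [ 0  0  1  0  1  0  0]
  T: [ 0  1 -3 -1 -3 -1 -1]
  Θ: [ 1  0 -1  0  0  0  0]
  [M]: (-1)·0+(-1)·0+(2)·1+(1)·0+(2)·1+(2)·0 = 4
  [T]: (-1)·0+(-1)·1+(2)·-3+(1)·-1+(2)·-3+(2)·-1 = -16
  [Θ]: (-1)·1+(-1)·0+(2)·-1+(1)·0+(2)·0+(2)·0 = -3
⇒ M^4 T^-16 Θ^-3

{"M": 4, "T": -16, "Θ": -3}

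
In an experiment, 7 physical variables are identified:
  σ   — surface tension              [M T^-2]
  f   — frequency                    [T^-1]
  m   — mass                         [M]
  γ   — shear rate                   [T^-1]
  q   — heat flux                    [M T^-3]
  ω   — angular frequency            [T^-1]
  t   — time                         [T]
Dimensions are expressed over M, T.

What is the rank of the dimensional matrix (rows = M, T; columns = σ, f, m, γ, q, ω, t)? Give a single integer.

2

Dimensional matrix (M×T by σ×f×m×γ×q×ω×t):
  M: [ 1  0  1  0  1  0  0]
  T: [-2 -1  0 -1 -3 -1  1]
Row reduction gives pivot columns σ,f; rank = 2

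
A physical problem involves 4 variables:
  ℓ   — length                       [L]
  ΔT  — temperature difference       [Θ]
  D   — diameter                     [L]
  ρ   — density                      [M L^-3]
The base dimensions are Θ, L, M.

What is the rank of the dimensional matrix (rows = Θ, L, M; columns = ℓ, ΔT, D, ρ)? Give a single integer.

Write exponents as rows Θ,L,M / cols ℓ,ΔT,D,ρ:
  Θ: [ 0  1  0  0]
  L: [ 1  0  1 -3]
  M: [ 0  0  0  1]
RREF → pivots at {ℓ,ΔT,ρ} ⇒ r = 3

3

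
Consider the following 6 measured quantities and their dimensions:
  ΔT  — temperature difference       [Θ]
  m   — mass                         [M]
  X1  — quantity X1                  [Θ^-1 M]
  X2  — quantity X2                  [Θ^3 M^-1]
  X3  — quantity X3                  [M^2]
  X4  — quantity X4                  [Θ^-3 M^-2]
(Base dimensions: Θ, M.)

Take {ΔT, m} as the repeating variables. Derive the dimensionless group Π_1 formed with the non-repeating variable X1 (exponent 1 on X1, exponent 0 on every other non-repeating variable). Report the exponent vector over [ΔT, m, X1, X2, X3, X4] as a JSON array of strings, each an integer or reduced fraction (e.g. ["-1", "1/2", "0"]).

["1", "-1", "1", "0", "0", "0"]

Dimensional matrix (Θ×M by ΔT×m×X1×X2×X3×X4):
  Θ: [ 1  0 -1  3  0 -3]
  M: [ 0  1  1 -1  2 -2]
RREF → pivots at {ΔT,m} ⇒ r = 2
Repeat: ΔT,m; free: X1,X2,X3,X4
RREF:
  r0: [   1    0   -1    3    0   -3]
  r1: [   0    1    1   -1    2   -2]
Fix exponent of X1 at 1, X2 at 0, X3 at 0, X4 at 0; solve each RREF row for its pivot's exponent:
  r0: exp(ΔT) + (-1)·1 = 0 ⇒ exp(ΔT) = 1
  r1: exp(m) + (1)·1 = 0 ⇒ exp(m) = -1
Π_1 = ΔT · m^-1 · X1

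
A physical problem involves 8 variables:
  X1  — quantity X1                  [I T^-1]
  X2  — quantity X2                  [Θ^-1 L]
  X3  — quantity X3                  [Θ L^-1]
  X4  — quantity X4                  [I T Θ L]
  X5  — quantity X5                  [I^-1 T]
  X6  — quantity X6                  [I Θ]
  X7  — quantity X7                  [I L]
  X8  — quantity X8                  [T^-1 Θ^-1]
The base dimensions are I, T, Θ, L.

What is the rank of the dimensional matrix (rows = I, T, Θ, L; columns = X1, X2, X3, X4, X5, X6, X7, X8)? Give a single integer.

3

Dimensional matrix (I×T×Θ×L by X1×X2×X3×X4×X5×X6×X7×X8):
  I: [ 1  0  0  1 -1  1  1  0]
  T: [-1  0  0  1  1  0  0 -1]
  Θ: [ 0 -1  1  1  0  1  0 -1]
  L: [ 0  1 -1  1  0  0  1  0]
Echelon form has 3 nonzero rows (pivots: X1,X2,X4)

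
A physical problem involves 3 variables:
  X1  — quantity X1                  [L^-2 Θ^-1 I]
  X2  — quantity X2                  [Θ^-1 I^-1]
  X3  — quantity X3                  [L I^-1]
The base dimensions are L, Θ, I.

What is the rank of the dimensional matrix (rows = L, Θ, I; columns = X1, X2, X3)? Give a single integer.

Exponent matrix [L,Θ,I] × [X1,X2,X3]:
  L: [-2  0  1]
  Θ: [-1 -1  0]
  I: [ 1 -1 -1]
Echelon form has 2 nonzero rows (pivots: X1,X2)

2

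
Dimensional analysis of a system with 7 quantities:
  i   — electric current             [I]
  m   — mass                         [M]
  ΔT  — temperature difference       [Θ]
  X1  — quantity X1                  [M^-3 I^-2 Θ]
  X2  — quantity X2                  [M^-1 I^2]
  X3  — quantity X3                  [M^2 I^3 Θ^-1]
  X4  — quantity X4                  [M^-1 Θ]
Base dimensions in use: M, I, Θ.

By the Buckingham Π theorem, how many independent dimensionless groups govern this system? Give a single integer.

4

Write exponents as rows M,I,Θ / cols i,m,ΔT,X1,X2,X3,X4:
  M: [ 0  1  0 -3 -1  2 -1]
  I: [ 1  0  0 -2  2  3  0]
  Θ: [ 0  0  1  1  0 -1  1]
Row reduction gives pivot columns i,m,ΔT; rank = 3
7 vars − rank 3 = 4 Π groups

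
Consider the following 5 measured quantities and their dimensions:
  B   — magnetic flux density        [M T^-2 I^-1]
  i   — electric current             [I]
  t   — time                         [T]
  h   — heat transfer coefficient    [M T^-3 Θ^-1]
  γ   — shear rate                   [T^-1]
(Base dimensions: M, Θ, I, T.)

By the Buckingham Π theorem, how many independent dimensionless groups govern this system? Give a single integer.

Exponent matrix [M,Θ,I,T] × [B,i,t,h,γ]:
  M: [ 1  0  0  1  0]
  Θ: [ 0  0  0 -1  0]
  I: [-1  1  0  0  0]
  T: [-2  0  1 -3 -1]
Echelon form has 4 nonzero rows (pivots: B,i,t,h)
5 vars − rank 4 = 1 Π group

1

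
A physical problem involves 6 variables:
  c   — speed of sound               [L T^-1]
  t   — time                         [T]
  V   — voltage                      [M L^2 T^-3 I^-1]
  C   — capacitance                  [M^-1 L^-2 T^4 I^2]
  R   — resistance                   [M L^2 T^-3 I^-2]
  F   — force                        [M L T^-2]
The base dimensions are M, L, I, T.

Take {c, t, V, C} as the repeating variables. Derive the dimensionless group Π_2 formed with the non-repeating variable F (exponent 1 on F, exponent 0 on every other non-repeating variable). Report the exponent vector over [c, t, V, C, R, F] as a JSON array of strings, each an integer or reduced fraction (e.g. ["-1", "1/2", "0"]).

["1", "1", "-2", "-1", "0", "1"]

Dimensional matrix (M×L×I×T by c×t×V×C×R×F):
  M: [ 0  0  1 -1  1  1]
  L: [ 1  0  2 -2  2  1]
  I: [ 0  0 -1  2 -2  0]
  T: [-1  1 -3  4 -3 -2]
Echelon form has 4 nonzero rows (pivots: c,t,V,C)
Repeat: c,t,V,C; free: R,F
RREF:
  r0: [   1    0    0    0    0   -1]
  r1: [   0    1    0    0    1   -1]
  r2: [   0    0    1    0    0    2]
  r3: [   0    0    0    1   -1    1]
Fix exponent of F at 1, R at 0; solve each RREF row for its pivot's exponent:
  r0: exp(c) + (-1)·1 = 0 ⇒ exp(c) = 1
  r1: exp(t) + (-1)·1 = 0 ⇒ exp(t) = 1
  r2: exp(V) + (2)·1 = 0 ⇒ exp(V) = -2
  r3: exp(C) + (1)·1 = 0 ⇒ exp(C) = -1
Π_2 = c · t · V^-2 · C^-1 · F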